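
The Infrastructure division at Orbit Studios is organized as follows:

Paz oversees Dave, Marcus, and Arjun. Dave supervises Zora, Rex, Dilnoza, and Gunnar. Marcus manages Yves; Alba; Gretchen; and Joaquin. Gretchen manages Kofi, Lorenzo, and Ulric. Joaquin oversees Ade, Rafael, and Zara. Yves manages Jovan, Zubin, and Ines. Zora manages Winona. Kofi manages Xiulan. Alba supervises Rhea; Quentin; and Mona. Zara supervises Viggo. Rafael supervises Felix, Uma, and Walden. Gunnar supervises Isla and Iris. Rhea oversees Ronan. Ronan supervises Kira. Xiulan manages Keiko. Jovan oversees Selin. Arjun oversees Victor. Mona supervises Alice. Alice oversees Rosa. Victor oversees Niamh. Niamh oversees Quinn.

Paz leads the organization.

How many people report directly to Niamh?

1

Niamh directly manages Quinn. That is 1 direct report.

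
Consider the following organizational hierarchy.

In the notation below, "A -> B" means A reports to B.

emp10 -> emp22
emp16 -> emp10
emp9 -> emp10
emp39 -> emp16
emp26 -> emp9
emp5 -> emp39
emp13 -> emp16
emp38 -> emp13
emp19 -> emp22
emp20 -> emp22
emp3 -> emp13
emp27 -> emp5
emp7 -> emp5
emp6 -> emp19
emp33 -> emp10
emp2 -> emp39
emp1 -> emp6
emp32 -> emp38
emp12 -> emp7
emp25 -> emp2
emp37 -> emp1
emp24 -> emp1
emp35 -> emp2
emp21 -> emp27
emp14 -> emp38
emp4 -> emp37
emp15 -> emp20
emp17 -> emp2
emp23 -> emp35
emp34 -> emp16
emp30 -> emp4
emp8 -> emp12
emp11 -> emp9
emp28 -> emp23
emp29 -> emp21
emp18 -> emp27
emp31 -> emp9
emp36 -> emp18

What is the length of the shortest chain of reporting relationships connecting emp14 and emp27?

emp14 is 3 levels below emp16, and emp27 is 3 levels below emp16 (their lowest common manager). The shortest path runs up from emp14 to emp16 and back down to emp27: 3 + 3 = 6 links.

6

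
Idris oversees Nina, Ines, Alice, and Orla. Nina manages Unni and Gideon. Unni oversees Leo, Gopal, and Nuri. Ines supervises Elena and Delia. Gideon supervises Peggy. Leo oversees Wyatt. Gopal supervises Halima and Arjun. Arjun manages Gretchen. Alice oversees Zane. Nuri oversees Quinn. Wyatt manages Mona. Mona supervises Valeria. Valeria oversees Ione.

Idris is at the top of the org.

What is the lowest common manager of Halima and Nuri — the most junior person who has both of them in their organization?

Unni

Halima's chain of managers is Gopal, Unni, Nina, Idris. Nuri's chain of managers is Unni, Nina, Idris. The first manager that appears in both chains is Unni.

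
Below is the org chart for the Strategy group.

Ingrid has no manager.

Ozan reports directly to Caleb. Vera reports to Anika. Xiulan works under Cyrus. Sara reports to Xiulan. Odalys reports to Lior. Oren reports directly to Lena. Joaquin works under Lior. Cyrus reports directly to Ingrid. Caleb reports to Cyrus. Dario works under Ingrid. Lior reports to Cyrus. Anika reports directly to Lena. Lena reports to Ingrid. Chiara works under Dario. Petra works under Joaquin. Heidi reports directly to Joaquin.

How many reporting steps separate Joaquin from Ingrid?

3

Chain from Joaquin up to Ingrid: Joaquin → Lior → Cyrus → Ingrid. That is 3 steps up, so Joaquin is 3 levels below Ingrid.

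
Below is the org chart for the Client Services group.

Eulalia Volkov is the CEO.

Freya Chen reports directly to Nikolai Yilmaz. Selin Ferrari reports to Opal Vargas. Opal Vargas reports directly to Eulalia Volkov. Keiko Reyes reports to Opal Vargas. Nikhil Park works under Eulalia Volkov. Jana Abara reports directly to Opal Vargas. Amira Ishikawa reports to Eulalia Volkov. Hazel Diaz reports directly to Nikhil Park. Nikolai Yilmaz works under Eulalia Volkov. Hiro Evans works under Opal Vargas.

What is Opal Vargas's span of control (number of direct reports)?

Opal Vargas directly manages Hiro Evans, Keiko Reyes, Selin Ferrari, Jana Abara. That is 4 direct reports.

4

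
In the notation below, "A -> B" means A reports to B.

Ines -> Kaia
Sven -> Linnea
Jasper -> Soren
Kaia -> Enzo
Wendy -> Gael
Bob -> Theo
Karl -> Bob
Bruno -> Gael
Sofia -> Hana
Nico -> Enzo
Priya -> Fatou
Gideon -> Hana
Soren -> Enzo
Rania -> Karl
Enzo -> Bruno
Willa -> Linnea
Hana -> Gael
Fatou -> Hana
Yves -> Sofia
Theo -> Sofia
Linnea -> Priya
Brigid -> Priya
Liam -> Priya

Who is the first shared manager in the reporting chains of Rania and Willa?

Hana

Rania's chain of managers is Karl, Bob, Theo, Sofia, Hana, Gael. Willa's chain of managers is Linnea, Priya, Fatou, Hana, Gael. The first manager that appears in both chains is Hana.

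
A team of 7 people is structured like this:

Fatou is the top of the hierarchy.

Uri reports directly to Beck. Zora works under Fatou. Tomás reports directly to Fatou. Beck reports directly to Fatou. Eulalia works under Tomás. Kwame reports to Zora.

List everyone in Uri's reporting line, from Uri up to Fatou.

Uri reports to Beck. Beck reports to Fatou. Fatou is at the top.

Uri -> Beck -> Fatou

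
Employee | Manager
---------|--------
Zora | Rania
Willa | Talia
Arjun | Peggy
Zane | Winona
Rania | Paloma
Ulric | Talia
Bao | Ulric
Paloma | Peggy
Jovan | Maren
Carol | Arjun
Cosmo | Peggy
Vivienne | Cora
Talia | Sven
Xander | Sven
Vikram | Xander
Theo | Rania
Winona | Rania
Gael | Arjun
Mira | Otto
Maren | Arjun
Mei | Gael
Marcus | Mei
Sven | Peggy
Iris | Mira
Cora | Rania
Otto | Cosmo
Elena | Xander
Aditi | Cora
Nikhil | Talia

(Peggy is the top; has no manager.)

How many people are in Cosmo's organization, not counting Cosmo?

3

Cosmo directly manages Otto. Under Otto: Mira, Iris (2). That's 3 in total.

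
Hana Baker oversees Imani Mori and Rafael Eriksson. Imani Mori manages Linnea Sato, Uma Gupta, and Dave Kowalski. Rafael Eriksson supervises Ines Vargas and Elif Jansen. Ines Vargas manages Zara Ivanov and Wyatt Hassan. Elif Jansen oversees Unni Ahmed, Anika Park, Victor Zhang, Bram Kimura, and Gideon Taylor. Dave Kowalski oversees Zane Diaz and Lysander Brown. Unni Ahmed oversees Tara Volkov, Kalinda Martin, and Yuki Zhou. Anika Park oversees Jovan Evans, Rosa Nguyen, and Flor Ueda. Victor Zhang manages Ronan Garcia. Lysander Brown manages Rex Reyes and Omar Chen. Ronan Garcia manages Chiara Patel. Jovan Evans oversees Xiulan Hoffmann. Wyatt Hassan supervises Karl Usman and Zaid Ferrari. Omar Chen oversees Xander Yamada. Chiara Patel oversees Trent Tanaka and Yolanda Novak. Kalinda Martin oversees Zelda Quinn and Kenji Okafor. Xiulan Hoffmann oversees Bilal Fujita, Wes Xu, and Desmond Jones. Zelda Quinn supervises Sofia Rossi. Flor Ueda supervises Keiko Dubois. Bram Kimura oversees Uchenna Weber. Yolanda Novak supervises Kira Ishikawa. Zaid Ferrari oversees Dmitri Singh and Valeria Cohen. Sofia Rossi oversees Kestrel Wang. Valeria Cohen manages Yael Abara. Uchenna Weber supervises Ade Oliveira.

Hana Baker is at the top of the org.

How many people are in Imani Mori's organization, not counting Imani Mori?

8

Imani Mori directly manages Dave Kowalski, Uma Gupta, Linnea Sato. Under Dave Kowalski: Lysander Brown, Omar Chen, Xander Yamada, Rex Reyes, Zane Diaz (5). Uma Gupta has no reports. Linnea Sato has no reports. So Imani Mori's organization is 3 direct reports plus everyone under them: 6 + 1 + 1 = 8.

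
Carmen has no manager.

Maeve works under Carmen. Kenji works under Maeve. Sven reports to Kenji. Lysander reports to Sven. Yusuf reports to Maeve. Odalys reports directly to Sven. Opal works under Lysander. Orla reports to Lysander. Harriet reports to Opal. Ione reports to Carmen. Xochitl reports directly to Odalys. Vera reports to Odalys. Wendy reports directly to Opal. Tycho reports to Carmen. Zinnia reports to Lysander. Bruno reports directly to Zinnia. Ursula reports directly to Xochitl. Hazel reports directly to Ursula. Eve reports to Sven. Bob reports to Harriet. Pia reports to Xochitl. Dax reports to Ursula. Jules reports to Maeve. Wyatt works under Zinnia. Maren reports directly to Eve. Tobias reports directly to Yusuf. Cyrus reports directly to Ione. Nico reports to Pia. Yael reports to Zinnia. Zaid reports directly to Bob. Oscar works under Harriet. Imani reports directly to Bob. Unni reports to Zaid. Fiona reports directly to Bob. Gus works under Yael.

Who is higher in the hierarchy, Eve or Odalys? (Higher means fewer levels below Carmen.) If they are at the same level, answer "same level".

Both Eve and Odalys are 4 levels below Carmen.

same level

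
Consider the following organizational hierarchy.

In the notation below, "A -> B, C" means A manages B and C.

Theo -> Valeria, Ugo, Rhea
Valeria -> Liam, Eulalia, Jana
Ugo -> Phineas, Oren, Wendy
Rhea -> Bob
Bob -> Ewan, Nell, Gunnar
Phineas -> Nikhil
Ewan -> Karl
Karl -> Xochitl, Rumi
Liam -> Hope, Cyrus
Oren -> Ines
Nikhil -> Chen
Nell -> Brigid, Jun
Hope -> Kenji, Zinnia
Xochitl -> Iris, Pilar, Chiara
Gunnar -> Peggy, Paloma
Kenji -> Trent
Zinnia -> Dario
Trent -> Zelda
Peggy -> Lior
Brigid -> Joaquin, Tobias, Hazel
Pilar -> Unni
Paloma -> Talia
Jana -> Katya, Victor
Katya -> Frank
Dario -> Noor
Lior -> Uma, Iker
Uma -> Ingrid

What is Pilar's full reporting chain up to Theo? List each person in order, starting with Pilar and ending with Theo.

Pilar reports to Xochitl. Xochitl reports to Karl. Karl reports to Ewan. Ewan reports to Bob. Bob reports to Rhea. Rhea reports to Theo. Theo is at the top.

Pilar -> Xochitl -> Karl -> Ewan -> Bob -> Rhea -> Theo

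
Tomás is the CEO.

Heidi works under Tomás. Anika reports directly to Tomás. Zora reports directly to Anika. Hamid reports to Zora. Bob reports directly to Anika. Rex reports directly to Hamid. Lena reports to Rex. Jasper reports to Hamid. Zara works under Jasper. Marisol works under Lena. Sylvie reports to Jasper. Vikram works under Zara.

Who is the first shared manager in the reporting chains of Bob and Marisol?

Anika

Bob's chain of managers is Anika, Tomás. Marisol's chain of managers is Lena, Rex, Hamid, Zora, Anika, Tomás. The first manager that appears in both chains is Anika.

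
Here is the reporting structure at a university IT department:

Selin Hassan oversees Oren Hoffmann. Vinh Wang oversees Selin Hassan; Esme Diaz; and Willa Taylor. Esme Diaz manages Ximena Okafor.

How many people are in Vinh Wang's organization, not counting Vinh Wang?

Vinh Wang directly manages Selin Hassan, Esme Diaz, Willa Taylor. Under Selin Hassan: Oren Hoffmann (1). Under Esme Diaz: Ximena Okafor (1). Willa Taylor has no reports. So Vinh Wang's organization is 3 direct reports plus everyone under them: 2 + 2 + 1 = 5.

5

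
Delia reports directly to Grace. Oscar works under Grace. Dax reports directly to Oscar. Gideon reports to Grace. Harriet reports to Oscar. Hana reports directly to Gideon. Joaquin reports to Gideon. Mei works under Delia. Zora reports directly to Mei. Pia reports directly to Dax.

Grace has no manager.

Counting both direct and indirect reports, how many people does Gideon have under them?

2

Gideon directly manages Hana, Joaquin. Hana has no reports. Joaquin has no reports. So Gideon's organization is 2 direct reports plus everyone under them: 1 + 1 = 2.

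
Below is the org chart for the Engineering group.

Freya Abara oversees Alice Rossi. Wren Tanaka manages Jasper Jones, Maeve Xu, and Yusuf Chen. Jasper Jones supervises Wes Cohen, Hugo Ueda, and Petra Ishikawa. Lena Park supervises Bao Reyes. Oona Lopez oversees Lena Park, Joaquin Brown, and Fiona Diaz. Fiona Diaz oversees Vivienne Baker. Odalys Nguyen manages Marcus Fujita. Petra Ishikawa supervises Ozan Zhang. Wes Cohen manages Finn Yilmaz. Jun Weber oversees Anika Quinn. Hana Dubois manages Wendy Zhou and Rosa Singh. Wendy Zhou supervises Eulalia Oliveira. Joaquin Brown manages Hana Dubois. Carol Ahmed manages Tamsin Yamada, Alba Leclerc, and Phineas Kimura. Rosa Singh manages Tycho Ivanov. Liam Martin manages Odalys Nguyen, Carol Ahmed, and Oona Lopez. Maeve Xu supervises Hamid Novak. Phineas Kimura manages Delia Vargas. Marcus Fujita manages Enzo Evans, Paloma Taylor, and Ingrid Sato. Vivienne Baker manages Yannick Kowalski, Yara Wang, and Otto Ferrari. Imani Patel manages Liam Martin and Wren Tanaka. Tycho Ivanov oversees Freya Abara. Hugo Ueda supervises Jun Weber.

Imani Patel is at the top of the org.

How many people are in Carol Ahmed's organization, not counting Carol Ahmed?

Carol Ahmed directly manages Alba Leclerc, Phineas Kimura, Tamsin Yamada. Alba Leclerc has no reports. Under Phineas Kimura: Delia Vargas (1). Tamsin Yamada has no reports. So Carol Ahmed's organization is 3 direct reports plus everyone under them: 1 + 2 + 1 = 4.

4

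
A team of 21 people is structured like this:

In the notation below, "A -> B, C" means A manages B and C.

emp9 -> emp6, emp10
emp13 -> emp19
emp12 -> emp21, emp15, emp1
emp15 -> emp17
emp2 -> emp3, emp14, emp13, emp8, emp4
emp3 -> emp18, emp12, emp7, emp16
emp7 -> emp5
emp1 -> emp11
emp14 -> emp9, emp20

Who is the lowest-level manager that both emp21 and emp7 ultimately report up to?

emp21's chain of managers is emp12, emp3, emp2. emp7's chain of managers is emp3, emp2. The first manager that appears in both chains is emp3.

emp3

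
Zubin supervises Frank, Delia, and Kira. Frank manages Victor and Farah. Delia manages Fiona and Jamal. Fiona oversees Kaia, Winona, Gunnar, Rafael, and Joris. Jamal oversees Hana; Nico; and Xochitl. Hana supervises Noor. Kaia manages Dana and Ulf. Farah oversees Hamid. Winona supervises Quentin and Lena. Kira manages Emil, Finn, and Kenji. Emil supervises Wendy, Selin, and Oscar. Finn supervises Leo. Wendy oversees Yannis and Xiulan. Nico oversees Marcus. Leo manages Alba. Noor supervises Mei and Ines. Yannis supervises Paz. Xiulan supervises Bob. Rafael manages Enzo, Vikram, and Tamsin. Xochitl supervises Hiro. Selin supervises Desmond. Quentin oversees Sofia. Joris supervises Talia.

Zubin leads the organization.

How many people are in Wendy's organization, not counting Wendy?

4

Wendy directly manages Yannis, Xiulan. Under Yannis: Paz (1). Under Xiulan: Bob (1). So Wendy's organization is 2 direct reports plus everyone under them: 2 + 2 = 4.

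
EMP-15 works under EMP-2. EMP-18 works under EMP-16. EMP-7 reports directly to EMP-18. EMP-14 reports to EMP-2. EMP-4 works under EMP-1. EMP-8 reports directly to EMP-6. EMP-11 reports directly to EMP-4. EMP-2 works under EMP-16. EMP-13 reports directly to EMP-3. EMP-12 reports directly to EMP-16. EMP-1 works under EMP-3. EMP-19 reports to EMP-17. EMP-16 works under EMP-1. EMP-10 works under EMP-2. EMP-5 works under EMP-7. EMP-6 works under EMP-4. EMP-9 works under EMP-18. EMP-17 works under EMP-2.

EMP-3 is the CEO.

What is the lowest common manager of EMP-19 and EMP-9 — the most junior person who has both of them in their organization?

EMP-16

EMP-19's chain of managers is EMP-17, EMP-2, EMP-16, EMP-1, EMP-3. EMP-9's chain of managers is EMP-18, EMP-16, EMP-1, EMP-3. The first manager that appears in both chains is EMP-16.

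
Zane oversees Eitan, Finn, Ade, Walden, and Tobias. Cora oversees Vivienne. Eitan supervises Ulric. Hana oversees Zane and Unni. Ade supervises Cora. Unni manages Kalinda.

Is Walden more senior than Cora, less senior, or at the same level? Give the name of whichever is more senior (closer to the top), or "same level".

Walden

Walden is 2 levels below Hana; Cora is 3. Walden is higher.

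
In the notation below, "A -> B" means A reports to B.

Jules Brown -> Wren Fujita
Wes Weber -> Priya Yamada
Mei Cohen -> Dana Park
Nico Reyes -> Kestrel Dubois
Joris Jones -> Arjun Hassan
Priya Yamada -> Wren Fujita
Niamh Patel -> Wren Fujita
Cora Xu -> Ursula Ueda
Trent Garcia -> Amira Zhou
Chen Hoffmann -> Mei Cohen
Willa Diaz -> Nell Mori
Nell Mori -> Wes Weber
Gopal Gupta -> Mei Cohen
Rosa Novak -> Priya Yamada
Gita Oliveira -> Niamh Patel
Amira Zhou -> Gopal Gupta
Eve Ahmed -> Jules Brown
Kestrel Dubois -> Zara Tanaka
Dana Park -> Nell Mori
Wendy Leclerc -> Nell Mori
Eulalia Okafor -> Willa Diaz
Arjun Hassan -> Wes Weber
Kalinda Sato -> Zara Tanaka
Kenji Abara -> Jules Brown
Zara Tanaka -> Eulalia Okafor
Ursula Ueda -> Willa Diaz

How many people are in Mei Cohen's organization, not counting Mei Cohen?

4

Mei Cohen directly manages Gopal Gupta, Chen Hoffmann. Under Gopal Gupta: Amira Zhou, Trent Garcia (2). Chen Hoffmann has no reports. So Mei Cohen's organization is 2 direct reports plus everyone under them: 3 + 1 = 4.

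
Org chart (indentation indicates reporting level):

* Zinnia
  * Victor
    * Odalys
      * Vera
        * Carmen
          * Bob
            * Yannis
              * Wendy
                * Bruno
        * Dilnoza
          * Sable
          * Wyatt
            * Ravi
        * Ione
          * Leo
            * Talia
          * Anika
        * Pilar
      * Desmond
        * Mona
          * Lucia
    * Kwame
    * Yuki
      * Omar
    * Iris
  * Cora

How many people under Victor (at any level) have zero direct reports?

The people in Victor's organization with no one reporting to them are Iris, Omar, Kwame, Lucia, Pilar, Anika, Talia, Ravi, Sable, Bruno. That is 10.

10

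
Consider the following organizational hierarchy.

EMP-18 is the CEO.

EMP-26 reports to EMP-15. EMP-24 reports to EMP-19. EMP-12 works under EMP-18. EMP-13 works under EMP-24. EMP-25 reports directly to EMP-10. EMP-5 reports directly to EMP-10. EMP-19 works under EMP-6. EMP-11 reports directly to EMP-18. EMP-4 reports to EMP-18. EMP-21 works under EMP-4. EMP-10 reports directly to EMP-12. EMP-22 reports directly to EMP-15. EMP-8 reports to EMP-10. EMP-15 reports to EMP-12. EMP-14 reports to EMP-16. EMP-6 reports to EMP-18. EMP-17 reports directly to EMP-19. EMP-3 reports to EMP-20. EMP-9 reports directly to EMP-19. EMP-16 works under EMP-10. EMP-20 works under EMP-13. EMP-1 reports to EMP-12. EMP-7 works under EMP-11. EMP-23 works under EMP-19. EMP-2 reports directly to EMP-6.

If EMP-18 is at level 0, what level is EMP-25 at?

3

Chain from EMP-25 up to EMP-18: EMP-25 → EMP-10 → EMP-12 → EMP-18. That is 3 steps up, so EMP-25 is 3 levels below EMP-18.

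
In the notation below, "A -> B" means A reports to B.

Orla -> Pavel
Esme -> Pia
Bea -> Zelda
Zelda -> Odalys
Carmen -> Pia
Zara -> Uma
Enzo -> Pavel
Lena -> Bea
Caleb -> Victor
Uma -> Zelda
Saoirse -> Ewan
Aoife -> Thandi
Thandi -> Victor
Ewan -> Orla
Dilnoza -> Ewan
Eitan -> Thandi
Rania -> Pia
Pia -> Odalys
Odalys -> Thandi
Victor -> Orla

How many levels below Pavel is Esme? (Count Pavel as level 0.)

6

Chain from Esme up to Pavel: Esme → Pia → Odalys → Thandi → Victor → Orla → Pavel. That is 6 steps up, so Esme is 6 levels below Pavel.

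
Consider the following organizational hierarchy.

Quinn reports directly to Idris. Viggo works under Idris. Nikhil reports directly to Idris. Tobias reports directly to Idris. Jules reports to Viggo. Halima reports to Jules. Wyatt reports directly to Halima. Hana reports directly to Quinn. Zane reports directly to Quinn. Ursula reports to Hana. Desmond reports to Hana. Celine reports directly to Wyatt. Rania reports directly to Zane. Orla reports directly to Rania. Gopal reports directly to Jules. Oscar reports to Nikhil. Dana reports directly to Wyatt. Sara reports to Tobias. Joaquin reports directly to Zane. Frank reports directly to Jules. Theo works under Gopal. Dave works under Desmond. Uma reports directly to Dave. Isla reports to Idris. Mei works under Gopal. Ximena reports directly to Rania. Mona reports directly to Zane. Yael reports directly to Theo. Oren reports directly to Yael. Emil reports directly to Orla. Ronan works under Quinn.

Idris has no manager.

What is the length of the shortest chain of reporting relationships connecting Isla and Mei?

Isla is 1 level below Idris, and Mei is 4 levels below Idris (their lowest common manager). The shortest path runs up from Isla to Idris and back down to Mei: 1 + 4 = 5 links.

5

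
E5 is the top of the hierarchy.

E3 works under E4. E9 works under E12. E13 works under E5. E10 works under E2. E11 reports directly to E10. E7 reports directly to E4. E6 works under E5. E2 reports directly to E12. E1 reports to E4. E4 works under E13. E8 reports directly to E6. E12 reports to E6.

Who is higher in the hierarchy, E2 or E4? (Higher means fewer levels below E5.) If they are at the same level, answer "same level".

E2 is 3 levels below E5; E4 is 2. E4 is higher.

E4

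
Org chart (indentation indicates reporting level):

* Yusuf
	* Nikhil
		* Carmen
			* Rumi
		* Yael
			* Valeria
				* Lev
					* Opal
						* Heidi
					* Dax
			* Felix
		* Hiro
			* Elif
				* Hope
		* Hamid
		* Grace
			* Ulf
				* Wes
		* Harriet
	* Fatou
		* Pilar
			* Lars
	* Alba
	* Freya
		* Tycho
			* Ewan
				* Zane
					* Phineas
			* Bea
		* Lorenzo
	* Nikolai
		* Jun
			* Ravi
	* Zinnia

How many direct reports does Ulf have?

1

Ulf directly manages Wes. That is 1 direct report.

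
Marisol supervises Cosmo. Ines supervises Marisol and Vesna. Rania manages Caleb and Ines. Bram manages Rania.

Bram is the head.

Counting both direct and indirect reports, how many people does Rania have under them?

Rania directly manages Caleb, Ines. Caleb has no reports. Under Ines: Vesna, Marisol, Cosmo (3). So Rania's organization is 2 direct reports plus everyone under them: 1 + 4 = 5.

5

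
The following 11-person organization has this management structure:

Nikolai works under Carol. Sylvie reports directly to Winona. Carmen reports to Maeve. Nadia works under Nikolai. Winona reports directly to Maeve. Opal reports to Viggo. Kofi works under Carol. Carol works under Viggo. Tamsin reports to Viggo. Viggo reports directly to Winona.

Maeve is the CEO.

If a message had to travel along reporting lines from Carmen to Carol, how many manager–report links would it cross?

Carmen is 1 level below Maeve, and Carol is 3 levels below Maeve (their lowest common manager). The shortest path runs up from Carmen to Maeve and back down to Carol: 1 + 3 = 4 links.

4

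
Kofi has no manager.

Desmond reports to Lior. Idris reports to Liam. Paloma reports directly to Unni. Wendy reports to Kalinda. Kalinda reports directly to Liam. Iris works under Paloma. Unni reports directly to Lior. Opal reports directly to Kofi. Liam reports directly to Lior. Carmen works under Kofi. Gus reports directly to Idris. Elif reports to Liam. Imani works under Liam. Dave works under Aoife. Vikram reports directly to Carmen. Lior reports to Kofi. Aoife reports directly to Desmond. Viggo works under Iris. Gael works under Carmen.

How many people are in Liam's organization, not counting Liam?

Liam directly manages Idris, Kalinda, Imani, Elif. Under Idris: Gus (1). Under Kalinda: Wendy (1). Imani has no reports. Elif has no reports. So Liam's organization is 4 direct reports plus everyone under them: 2 + 2 + 1 + 1 = 6.

6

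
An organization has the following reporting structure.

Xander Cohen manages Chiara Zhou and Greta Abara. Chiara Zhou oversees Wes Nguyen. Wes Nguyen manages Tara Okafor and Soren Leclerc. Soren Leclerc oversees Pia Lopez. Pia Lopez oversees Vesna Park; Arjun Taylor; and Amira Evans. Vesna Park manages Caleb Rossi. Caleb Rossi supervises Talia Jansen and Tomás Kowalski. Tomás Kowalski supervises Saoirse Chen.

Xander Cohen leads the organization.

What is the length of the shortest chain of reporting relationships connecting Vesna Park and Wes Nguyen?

Vesna Park is in Wes Nguyen's organization: the chain from Vesna Park up to Wes Nguyen is Vesna Park → Pia Lopez → Soren Leclerc → Wes Nguyen, which is 3 links.

3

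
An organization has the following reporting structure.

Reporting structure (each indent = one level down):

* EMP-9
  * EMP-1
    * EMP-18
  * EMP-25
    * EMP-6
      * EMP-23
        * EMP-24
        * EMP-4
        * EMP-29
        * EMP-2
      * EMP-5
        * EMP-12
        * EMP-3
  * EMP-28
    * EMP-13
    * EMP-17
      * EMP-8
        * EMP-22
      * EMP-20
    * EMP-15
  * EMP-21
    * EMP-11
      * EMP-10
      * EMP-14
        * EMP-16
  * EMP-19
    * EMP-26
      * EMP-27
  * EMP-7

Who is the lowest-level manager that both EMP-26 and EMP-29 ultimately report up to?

EMP-9

EMP-26's chain of managers is EMP-19, EMP-9. EMP-29's chain of managers is EMP-23, EMP-6, EMP-25, EMP-9. The first manager that appears in both chains is EMP-9.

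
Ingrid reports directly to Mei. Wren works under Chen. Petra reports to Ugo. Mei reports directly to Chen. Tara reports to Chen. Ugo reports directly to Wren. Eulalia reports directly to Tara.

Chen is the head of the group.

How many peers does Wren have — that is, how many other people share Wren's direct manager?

2

Wren reports to Chen. Chen's other direct reports are Tara, Mei — 2 peers.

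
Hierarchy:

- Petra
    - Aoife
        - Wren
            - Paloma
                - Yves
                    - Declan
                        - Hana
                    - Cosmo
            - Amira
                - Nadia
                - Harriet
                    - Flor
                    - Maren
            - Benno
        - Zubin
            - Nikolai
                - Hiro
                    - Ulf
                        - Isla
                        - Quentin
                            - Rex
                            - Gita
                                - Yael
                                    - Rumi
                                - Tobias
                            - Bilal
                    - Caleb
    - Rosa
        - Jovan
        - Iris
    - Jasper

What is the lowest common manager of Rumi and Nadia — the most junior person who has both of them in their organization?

Aoife

Rumi's chain of managers is Yael, Gita, Quentin, Ulf, Hiro, Nikolai, Zubin, Aoife, Petra. Nadia's chain of managers is Amira, Wren, Aoife, Petra. The first manager that appears in both chains is Aoife.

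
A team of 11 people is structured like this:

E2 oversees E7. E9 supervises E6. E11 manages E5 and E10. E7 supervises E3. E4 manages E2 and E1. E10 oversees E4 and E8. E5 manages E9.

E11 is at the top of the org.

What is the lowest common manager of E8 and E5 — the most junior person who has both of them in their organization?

E8's chain of managers is E10, E11. E5's chain of managers is E11. The first manager that appears in both chains is E11.

E11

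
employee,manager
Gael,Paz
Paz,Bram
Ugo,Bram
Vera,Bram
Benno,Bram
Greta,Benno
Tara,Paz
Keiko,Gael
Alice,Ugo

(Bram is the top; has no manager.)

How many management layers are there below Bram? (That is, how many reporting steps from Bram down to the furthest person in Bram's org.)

The longest chain under Bram runs Bram → Paz → Gael → Keiko, which is 3 levels below Bram.

3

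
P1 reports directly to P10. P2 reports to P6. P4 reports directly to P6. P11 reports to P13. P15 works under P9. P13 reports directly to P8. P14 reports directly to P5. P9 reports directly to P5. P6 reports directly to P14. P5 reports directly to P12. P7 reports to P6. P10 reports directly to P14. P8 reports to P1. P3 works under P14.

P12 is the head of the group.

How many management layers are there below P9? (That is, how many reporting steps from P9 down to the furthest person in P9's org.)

The longest chain under P9 runs P9 → P15, which is 1 level below P9.

1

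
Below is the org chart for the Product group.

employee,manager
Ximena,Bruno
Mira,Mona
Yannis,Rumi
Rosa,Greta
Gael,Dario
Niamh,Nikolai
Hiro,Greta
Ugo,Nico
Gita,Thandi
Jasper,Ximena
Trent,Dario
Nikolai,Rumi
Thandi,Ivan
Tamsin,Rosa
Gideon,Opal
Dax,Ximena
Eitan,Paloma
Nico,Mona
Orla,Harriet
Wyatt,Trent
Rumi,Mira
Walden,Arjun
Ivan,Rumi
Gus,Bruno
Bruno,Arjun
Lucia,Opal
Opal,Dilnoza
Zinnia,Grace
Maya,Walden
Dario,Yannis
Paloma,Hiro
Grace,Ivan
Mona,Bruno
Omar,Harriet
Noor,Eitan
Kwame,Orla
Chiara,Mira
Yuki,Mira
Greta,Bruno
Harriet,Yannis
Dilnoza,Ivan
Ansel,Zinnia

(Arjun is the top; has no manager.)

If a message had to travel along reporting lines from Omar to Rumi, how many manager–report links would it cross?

3

Omar is in Rumi's organization: the chain from Omar up to Rumi is Omar → Harriet → Yannis → Rumi, which is 3 links.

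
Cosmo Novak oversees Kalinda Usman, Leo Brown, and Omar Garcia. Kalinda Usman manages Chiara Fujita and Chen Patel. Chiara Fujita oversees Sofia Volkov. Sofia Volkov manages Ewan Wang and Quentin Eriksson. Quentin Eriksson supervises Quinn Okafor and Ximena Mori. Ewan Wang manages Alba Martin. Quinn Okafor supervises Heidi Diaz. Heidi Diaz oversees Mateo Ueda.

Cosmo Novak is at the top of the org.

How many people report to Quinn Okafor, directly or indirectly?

2

Quinn Okafor directly manages Heidi Diaz. Under Heidi Diaz: Mateo Ueda (1). That's 2 in total.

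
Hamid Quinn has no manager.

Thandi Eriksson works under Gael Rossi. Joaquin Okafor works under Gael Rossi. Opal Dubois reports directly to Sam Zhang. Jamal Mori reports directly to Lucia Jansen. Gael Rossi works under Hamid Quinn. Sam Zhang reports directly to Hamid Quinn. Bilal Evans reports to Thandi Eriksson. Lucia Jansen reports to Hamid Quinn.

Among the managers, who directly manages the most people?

Hamid Quinn

Direct-report counts: Hamid Quinn has 3; Lucia Jansen has 1; Sam Zhang has 1; Gael Rossi has 2; Thandi Eriksson has 1. The largest is 3, held by Hamid Quinn.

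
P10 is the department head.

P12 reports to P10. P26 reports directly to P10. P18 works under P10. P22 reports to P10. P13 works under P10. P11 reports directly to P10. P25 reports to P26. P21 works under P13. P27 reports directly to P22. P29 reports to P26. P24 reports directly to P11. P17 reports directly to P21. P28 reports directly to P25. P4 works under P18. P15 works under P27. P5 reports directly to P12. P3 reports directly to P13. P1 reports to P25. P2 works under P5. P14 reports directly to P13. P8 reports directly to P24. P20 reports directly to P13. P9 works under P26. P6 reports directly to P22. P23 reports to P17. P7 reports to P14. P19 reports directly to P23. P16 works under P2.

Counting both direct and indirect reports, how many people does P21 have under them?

P21 directly manages P17. Under P17: P23, P19 (2). That's 3 in total.

3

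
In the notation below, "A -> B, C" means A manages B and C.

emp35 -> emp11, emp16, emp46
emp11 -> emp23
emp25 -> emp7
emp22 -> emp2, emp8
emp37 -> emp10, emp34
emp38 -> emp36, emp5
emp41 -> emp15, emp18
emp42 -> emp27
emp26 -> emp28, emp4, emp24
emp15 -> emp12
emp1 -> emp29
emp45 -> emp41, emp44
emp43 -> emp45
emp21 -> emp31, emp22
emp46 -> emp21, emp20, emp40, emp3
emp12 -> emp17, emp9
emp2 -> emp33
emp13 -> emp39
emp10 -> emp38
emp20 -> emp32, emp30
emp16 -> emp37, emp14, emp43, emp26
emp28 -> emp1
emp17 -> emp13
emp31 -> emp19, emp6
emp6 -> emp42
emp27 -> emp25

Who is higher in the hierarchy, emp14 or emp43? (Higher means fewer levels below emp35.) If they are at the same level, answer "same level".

Both emp14 and emp43 are 2 levels below emp35.

same level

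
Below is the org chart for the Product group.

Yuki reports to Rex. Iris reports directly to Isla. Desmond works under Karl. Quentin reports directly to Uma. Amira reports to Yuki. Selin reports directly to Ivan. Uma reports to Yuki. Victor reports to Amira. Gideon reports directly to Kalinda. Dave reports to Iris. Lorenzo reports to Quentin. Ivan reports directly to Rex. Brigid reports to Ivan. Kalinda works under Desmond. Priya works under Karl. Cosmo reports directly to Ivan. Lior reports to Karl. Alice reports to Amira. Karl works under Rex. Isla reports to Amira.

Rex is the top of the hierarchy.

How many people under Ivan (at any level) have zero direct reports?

The people in Ivan's organization with no one reporting to them are Cosmo, Selin, Brigid. That is 3.

3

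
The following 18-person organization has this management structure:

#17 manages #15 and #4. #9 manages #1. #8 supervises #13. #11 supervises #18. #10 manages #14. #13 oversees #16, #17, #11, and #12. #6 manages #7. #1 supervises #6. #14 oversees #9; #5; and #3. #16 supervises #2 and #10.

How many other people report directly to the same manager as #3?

2

#3 reports to #14. #14's other direct reports are #9, #5 — 2 peers.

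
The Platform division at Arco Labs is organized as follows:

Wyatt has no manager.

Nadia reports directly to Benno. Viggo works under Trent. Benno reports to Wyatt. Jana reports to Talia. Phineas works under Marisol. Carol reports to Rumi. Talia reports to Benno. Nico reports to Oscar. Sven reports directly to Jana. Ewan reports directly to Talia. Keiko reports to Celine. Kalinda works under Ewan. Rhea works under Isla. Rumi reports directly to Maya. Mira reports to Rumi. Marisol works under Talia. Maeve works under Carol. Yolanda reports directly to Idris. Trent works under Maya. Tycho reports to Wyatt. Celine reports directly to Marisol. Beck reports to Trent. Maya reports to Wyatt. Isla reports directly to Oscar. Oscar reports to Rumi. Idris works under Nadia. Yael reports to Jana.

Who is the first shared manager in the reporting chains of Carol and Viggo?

Carol's chain of managers is Rumi, Maya, Wyatt. Viggo's chain of managers is Trent, Maya, Wyatt. The first manager that appears in both chains is Maya.

Maya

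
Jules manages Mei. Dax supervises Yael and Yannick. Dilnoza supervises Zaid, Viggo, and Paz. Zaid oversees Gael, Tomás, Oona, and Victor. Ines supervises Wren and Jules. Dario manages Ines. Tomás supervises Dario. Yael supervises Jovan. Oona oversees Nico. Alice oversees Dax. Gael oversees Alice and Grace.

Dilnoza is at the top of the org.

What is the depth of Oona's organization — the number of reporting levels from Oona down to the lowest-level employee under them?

1

The longest chain under Oona runs Oona → Nico, which is 1 level below Oona.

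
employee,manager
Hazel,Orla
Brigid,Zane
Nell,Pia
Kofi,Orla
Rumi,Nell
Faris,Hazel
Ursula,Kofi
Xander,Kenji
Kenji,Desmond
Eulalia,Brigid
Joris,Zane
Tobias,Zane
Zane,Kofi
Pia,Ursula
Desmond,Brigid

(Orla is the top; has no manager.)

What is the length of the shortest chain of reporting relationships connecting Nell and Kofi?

3

Nell is in Kofi's organization: the chain from Nell up to Kofi is Nell → Pia → Ursula → Kofi, which is 3 links.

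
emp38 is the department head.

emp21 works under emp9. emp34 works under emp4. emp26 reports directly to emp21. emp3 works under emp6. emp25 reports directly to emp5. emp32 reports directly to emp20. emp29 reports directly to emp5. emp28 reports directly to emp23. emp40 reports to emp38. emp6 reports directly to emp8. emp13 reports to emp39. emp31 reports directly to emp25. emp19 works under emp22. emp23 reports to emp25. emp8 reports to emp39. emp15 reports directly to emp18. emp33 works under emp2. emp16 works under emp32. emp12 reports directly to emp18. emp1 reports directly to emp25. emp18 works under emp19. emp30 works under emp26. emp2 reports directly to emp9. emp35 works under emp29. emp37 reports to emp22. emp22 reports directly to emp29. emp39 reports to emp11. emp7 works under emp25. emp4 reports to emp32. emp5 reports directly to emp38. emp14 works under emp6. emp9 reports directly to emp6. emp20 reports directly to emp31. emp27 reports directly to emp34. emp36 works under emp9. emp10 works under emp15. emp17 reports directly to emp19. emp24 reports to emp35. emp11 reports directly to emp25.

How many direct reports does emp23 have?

1

emp23 directly manages emp28. That is 1 direct report.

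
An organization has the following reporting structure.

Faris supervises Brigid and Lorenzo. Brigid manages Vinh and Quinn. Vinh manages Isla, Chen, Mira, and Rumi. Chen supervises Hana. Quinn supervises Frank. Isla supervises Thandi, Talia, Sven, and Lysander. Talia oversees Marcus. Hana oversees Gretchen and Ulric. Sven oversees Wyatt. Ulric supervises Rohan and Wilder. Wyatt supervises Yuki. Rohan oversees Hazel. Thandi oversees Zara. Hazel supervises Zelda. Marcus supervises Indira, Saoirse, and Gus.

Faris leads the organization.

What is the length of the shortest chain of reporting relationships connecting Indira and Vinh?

4

Indira is in Vinh's organization: the chain from Indira up to Vinh is Indira → Marcus → Talia → Isla → Vinh, which is 4 links.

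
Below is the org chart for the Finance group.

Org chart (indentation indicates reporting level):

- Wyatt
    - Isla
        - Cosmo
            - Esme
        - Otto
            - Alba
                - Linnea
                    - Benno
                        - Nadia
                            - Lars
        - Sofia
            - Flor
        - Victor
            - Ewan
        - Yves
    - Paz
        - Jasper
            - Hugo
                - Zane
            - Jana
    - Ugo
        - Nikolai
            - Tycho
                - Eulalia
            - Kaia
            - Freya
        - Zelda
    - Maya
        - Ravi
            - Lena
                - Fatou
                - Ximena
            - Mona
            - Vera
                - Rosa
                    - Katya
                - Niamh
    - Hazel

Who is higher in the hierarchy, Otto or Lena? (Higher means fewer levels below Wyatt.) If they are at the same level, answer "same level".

Otto

Otto is 2 levels below Wyatt; Lena is 3. Otto is higher.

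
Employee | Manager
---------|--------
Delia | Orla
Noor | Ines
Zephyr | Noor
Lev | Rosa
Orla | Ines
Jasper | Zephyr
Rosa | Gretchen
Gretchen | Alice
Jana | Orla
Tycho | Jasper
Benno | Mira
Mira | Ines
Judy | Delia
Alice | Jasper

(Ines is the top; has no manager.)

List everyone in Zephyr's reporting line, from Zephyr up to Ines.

Zephyr reports to Noor. Noor reports to Ines. Ines is at the top.

Zephyr -> Noor -> Ines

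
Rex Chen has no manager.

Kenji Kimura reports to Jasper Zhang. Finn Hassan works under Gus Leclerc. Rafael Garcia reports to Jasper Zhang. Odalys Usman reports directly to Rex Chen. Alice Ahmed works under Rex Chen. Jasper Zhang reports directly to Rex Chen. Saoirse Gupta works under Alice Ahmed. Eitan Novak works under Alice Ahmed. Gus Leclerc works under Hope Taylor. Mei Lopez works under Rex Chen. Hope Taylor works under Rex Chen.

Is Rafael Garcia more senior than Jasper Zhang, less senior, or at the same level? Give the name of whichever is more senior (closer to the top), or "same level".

Rafael Garcia is 2 levels below Rex Chen; Jasper Zhang is 1. Jasper Zhang is higher.

Jasper Zhang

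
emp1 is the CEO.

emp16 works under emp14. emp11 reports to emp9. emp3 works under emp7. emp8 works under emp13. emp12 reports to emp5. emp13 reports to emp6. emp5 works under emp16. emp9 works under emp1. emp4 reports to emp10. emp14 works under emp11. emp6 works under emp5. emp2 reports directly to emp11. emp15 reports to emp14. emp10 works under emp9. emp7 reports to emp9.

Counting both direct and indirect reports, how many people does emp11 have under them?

9

emp11 directly manages emp14, emp2. Under emp14: emp16, emp5, emp12, emp6, emp13, emp8, emp15 (7). emp2 has no reports. So emp11's organization is 2 direct reports plus everyone under them: 8 + 1 = 9.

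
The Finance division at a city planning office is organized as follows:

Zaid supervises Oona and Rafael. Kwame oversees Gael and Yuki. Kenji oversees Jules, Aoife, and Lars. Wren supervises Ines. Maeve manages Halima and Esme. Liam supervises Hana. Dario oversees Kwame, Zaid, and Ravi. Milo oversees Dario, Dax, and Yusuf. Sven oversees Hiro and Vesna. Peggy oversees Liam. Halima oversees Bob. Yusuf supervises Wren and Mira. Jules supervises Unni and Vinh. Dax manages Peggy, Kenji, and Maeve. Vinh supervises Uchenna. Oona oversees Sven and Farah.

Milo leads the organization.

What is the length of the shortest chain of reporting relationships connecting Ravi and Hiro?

5

Ravi is 1 level below Dario, and Hiro is 4 levels below Dario (their lowest common manager). The shortest path runs up from Ravi to Dario and back down to Hiro: 1 + 4 = 5 links.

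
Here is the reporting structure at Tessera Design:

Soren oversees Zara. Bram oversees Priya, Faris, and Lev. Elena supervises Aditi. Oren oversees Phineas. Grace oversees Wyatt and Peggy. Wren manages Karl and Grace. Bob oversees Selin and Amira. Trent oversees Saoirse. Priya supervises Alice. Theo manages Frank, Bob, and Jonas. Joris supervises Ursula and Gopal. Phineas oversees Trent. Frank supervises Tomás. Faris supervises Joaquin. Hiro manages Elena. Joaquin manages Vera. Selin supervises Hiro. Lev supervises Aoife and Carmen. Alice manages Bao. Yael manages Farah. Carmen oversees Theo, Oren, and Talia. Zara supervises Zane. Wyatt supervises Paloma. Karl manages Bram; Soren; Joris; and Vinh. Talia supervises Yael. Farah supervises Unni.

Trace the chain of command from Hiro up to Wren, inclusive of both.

Hiro reports to Selin. Selin reports to Bob. Bob reports to Theo. Theo reports to Carmen. Carmen reports to Lev. Lev reports to Bram. Bram reports to Karl. Karl reports to Wren. Wren is at the top.

Hiro -> Selin -> Bob -> Theo -> Carmen -> Lev -> Bram -> Karl -> Wren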